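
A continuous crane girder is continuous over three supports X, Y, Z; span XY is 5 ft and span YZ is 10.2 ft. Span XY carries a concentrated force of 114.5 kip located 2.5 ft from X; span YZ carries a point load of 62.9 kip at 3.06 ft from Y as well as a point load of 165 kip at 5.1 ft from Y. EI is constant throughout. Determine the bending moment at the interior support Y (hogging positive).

M_Y = 323.9 kip·ft

Release continuity at Y by inserting a hinge; the redundant is the internal moment M_Y. The primary structure is two simply-supported spans XY and YZ.
End slopes at the hinge Y, treating each span as simply supported:
  span XY: point load 114.5 at a = 2.5: Pab(L + a)/(6LEI) = 178.9/EI
  span YZ: point load 62.9 at a = 3.06: Pab(L + b)/(6LEI) = 389.4/EI
  span YZ: point load 165 at a = 5.1: Pab(L + b)/(6LEI) = 1073/EI
  relative rotation θ_0 = (178.9 + 1462)/EI = 1641/EI
A unit hogging moment at Y produces rotation L₁/(3EI) + L₂/(3EI) = 5.067/EI.
Slope continuity at Y: θ_0 = M_Y·5.067/EI, so M_Y = 1641/5.067 = 323.9 kip·ft (hogging).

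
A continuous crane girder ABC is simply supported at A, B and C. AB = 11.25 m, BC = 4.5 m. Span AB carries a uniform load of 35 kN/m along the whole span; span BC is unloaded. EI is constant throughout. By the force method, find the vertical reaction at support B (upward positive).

R_B = 319.9 kN

Release continuity at B by inserting a hinge; the redundant is the internal moment M_B. The primary structure is two simply-supported spans AB and BC.
Discontinuity in slope at B on the released structure — sum the simple-span end rotations:
  span AB: UDL 35: wL³/(24EI) = 2076/EI
  relative rotation θ_0 = (2076 + 0)/EI = 2076/EI
A unit hogging moment at B produces rotation L₁/(3EI) + L₂/(3EI) = 5.25/EI.
Compatibility: M_B·(L₁+L₂)/(3EI) = θ_0, giving M_B = 395.5 kN·m (hogging).
Span AB, ΣM about A with M_B applied at B: R_B^{AB}·11.25 = 2215 + 395.5, so R_B^{AB} = 232 kN and R_A = 393.8 − 232 = 161.7 kN.
Span BC, ΣM about C: R_B^{BC}·4.5 = 0 + 395.5, so R_B^{BC} = 87.89 kN and R_C = 0 − 87.89 = -87.89 kN.
R_B = 232 + 87.89 = 319.9 kN.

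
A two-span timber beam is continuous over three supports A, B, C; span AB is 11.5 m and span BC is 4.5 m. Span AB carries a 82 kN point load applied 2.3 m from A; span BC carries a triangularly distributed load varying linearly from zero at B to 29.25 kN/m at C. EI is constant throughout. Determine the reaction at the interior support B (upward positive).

Take M_B as the redundant. Released structure: two simple spans AB and BC with a hinge at B.
Discontinuity in slope at B on the released structure — sum the simple-span end rotations:
  span AB: point load 82 at a = 2.3: Pab(L + a)/(6LEI) = 347/EI
  span BC: triangular load, peak 29.25: 7w₀L³/(360EI) = 51.83/EI
  relative rotation θ_0 = (347 + 51.83)/EI = 398.9/EI
A unit hogging moment at B produces rotation L₁/(3EI) + L₂/(3EI) = 5.333/EI.
Compatibility: M_B·(L₁+L₂)/(3EI) = θ_0, giving M_B = 74.78 kN·m (hogging).
Span AB, ΣM about A with M_B applied at B: R_B^{AB}·11.5 = 188.6 + 74.78, so R_B^{AB} = 22.9 kN and R_A = 82 − 22.9 = 59.1 kN.
Span BC, ΣM about C: R_B^{BC}·4.5 = 98.72 + 74.78, so R_B^{BC} = 38.56 kN and R_C = 65.81 − 38.56 = 27.26 kN.
R_B = 22.9 + 38.56 = 61.46 kN.

R_B = 61.46 kN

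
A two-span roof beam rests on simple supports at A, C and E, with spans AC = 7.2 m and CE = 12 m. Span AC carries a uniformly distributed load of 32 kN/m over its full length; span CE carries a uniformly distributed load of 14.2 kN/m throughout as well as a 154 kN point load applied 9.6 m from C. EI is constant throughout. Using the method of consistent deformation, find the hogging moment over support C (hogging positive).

Insert a hinge at C; M_C is the redundant, and each span becomes simply supported.
Discontinuity in slope at C on the released structure — sum the simple-span end rotations:
  span AC: UDL 32: wL³/(24EI) = 497.7/EI
  span CE: UDL 14.2: wL³/(24EI) = 1022/EI
  span CE: point load 154 at a = 9.6: Pab(L + b)/(6LEI) = 709.6/EI
  relative rotation θ_0 = (497.7 + 1732)/EI = 2230/EI
A unit hogging moment at C produces rotation L₁/(3EI) + L₂/(3EI) = 6.4/EI.
Slope continuity at C: θ_0 = M_C·6.4/EI, so M_C = 2230/6.4 = 348.4 kN·m (hogging).

M_C = 348.4 kN·m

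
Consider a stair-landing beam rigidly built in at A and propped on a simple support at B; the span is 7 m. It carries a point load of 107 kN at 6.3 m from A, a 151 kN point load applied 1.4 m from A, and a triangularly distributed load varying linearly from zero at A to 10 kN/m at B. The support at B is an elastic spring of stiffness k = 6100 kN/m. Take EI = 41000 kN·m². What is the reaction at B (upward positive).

R_B = 112.1 kN

Remove the prop at B; the released (primary) structure is a cantilever built in at A.
Downward deflection at the released point B due to the loads:
  point load 107 at a = 6.3: Pa²(3L − a)/(6EI) = 10405/EI
  point load 151 at a = 1.4: Pa²(3L − a)/(6EI) = 966.8/EI
  triangular load, peak 10 at the free end: 11w₀L⁴/(120EI) = 2201/EI
  δ_0 = 13572/EI
Tip deflection under a unit load at B: L³/(3EI) = 114.3/EI.
With EI = 41000 kN·m²: δ_0 = 0.33104 m and δ_{BB} = 0.002789 m/kN.
Compatibility — the spring shortens by R_B/k under the reaction it provides: δ_0 − R_B·δ_{BB} = R_B/k. With 1/k = 0.000164 m/kN, R_B = δ_0 / (δ_{BB} + 1/k) = 0.33104 / (0.002789 + 0.000164) = 112.1 kN.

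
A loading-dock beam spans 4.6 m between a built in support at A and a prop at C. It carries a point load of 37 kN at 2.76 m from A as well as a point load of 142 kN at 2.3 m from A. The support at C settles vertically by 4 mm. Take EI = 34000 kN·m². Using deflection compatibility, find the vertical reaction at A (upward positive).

R_A = 122.8 kN

Choose R_C as the redundant. The primary structure is the cantilever fixed at A.
Free-end deflection of the primary structure under the applied loading (downward +):
  point load 37 at a = 2.76: Pa²(3L − a)/(6EI) = 518.6/EI
  point load 142 at a = 2.3: Pa²(3L − a)/(6EI) = 1440/EI
  δ_0 = 1958/EI
Flexibility coefficient — unit upward force at C: δ_{CC} = L³/(3EI) = 32.45/EI.
With EI = 34000 kN·m²: δ_0 = 0.057599 m and δ_{CC} = 0.000954 m/kN.
Compatibility — the beam at C must follow the support down by 0.004 m: δ_0 − R_C·δ_{CC} = 0.004, so R_C = (0.057599 − 0.004)/0.000954 = 56.17 kN.
Vertical equilibrium: R_A = ΣP − R_C = 179 − 56.17 = 122.8 kN.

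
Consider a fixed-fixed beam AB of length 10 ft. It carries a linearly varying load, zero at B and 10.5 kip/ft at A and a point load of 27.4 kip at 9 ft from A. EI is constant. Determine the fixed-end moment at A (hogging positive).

M_A = 54.97 kip·ft

Release both end moments; the primary structure is a simply-supported span AB with redundants M_A and M_B.
End rotations of the released simple span under the applied load (×1/EI):
  at A: triangular load, peak 10.5: w₀L³/(45EI) = 233.3/EI
  at B: triangular load, peak 10.5: 7w₀L³/(360EI) = 204.2/EI
  at A: point load 27.4 at a = 9: Pab(L + b)/(6LEI) = 45.21/EI
  at B: point load 27.4 at a = 9: Pab(L + a)/(6LEI) = 78.09/EI
  θ_A0 = 278.5/EI,  θ_B0 = 282.3/EI
Flexibility coefficients: a unit moment at one end gives L/(3EI) there and L/(6EI) at the far end, so f₁₁ = f₂₂ = 3.333/EI and f₁₂ = f₂₁ = 1.667/EI.
Compatibility — zero rotation at each built-in end:
  3.333 M_A + 1.667 M_B = 278.5
  1.667 M_A + 3.333 M_B = 282.3
Solving the pair gives M_A = 54.97 kip·ft and M_B = 57.19 kip·ft (hogging).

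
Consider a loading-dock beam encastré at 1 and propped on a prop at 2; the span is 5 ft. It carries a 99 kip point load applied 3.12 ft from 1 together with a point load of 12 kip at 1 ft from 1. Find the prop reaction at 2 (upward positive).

R_2 = 46.47 kip

Release the roller at 2. Primary structure: cantilever fixed at 1.
Downward deflection at the released point 2 due to the loads:
  point load 99 at a = 3.12: Pa²(3L − a)/(6EI) = 1908/EI
  point load 12 at a = 1: Pa²(3L − a)/(6EI) = 28/EI
  δ_0 = 1936/EI
Flexibility coefficient — unit upward force at 2: δ_{22} = L³/(3EI) = 41.67/EI.
Compatibility at 2: δ_0 − R_2·δ_{22} = 0, so R_2 = 1936/41.67 = 46.47 kip.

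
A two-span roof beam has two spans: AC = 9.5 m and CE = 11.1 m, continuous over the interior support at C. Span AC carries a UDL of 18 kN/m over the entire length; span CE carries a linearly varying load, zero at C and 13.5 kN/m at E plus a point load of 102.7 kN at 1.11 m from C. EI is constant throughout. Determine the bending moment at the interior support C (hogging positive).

M_C = 198.4 kN·m

Insert a hinge at C; M_C is the redundant, and each span becomes simply supported.
End slopes at the hinge C, treating each span as simply supported:
  span AC: UDL 18: wL³/(24EI) = 643/EI
  span CE: triangular load, peak 13.5: 7w₀L³/(360EI) = 359/EI
  span CE: point load 102.7 at a = 1.11: Pab(L + b)/(6LEI) = 360.6/EI
  relative rotation θ_0 = (643 + 719.6)/EI = 1363/EI
A unit hogging moment at C produces rotation L₁/(3EI) + L₂/(3EI) = 6.867/EI.
Compatibility: M_C·(L₁+L₂)/(3EI) = θ_0, giving M_C = 198.4 kN·m (hogging).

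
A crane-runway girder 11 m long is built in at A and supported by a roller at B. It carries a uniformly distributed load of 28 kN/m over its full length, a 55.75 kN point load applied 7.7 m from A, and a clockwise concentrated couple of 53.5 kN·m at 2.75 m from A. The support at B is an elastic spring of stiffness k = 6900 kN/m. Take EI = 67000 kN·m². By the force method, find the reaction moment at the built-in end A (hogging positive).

M_A = 561 kN·m

Remove the prop at B; the released (primary) structure is a cantilever built in at A.
Primary-structure tip deflection at B by superposition:
  UDL 28: wL⁴/(8EI) = 51244/EI
  point load 55.75 at a = 7.7: Pa²(3L − a)/(6EI) = 13938/EI
  clockwise couple 53.5 at a = 2.75: M₀a(2L − a)/(2EI) = 1416/EI
  δ_0 = 66597/EI
Tip deflection under a unit load at B: L³/(3EI) = 443.7/EI.
With EI = 67000 kN·m²: δ_0 = 0.99399 m and δ_{BB} = 0.006622 m/kN.
Compatibility — the spring shortens by R_B/k under the reaction it provides: δ_0 − R_B·δ_{BB} = R_B/k. With 1/k = 0.000145 m/kN, R_B = δ_0 / (δ_{BB} + 1/k) = 0.99399 / (0.006622 + 0.000145) = 146.9 kN.
Moment equilibrium about A: M_A = Σ(load moments about A) − R_B·L = 2177 − 146.9×11 = 561 kN·m.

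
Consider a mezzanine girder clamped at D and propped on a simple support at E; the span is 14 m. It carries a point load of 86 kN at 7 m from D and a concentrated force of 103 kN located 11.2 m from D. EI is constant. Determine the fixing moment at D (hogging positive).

M_D = 364.2 kN·m

Take the reaction at E as the redundant and release it; the primary structure is a cantilever fixed at D.
Deflection at E on the released cantilever, summing each load's contribution:
  point load 86 at a = 7: Pa²(3L − a)/(6EI) = 24582/EI
  point load 103 at a = 11.2: Pa²(3L − a)/(6EI) = 66324/EI
  δ_0 = 90906/EI
Flexibility coefficient — unit upward force at E: δ_{EE} = L³/(3EI) = 914.7/EI.
Compatibility at E: δ_0 − R_E·δ_{EE} = 0, so R_E = 90906/914.7 = 99.39 kN.
Moment equilibrium about D: M_D = Σ(load moments about D) − R_E·L = 1756 − 99.39×14 = 364.2 kN·m.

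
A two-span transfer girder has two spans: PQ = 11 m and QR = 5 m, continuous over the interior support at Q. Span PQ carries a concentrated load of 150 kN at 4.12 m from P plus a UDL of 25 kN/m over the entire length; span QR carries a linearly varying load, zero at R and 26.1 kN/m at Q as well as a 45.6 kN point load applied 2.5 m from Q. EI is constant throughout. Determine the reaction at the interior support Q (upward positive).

Insert a hinge at Q; M_Q is the redundant, and each span becomes simply supported.
Rotations at Q on the released spans (each span's end-slope, ×1/EI):
  span PQ: point load 150 at a = 4.12: Pab(L + a)/(6LEI) = 974.1/EI
  span PQ: UDL 25: wL³/(24EI) = 1386/EI
  span QR: triangular load, peak 26.1: w₀L³/(45EI) = 72.5/EI
  span QR: point load 45.6 at a = 2.5: Pab(L + b)/(6LEI) = 71.25/EI
  relative rotation θ_0 = (2361 + 143.8)/EI = 2504/EI
A unit hogging moment at Q produces rotation L₁/(3EI) + L₂/(3EI) = 5.333/EI.
Slope continuity at Q: θ_0 = M_Q·5.333/EI, so M_Q = 2504/5.333 = 469.5 kN·m (hogging).
Span PQ, ΣM about P with M_Q applied at Q: R_Q^{PQ}·11 = 2130 + 469.5, so R_Q^{PQ} = 236.4 kN and R_P = 425 − 236.4 = 188.6 kN.
Span QR, ΣM about R: R_Q^{QR}·5 = 331.5 + 469.5, so R_Q^{QR} = 160.2 kN and R_R = 110.8 − 160.2 = -49.36 kN.
R_Q = 236.4 + 160.2 = 396.6 kN.

R_Q = 396.6 kN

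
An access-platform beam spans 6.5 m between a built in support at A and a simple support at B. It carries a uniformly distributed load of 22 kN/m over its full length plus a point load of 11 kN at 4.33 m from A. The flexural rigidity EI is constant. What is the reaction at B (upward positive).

R_B = 59.32 kN

Choose R_B as the redundant. The primary structure is the cantilever fixed at A.
Free-end deflection of the primary structure under the applied loading (downward +):
  UDL 22: wL⁴/(8EI) = 4909/EI
  point load 11 at a = 4.33: Pa²(3L − a)/(6EI) = 521.4/EI
  δ_0 = 5430/EI
Tip deflection under a unit load at B: L³/(3EI) = 91.54/EI.
The prop prevents deflection at B: R_B = δ_0/δ_{BB} = 5430/91.54 = 59.32 kN.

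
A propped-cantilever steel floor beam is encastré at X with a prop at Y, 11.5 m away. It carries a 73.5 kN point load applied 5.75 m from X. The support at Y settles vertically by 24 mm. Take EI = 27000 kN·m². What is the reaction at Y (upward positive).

R_Y = 21.69 kN

Choose R_Y as the redundant. The primary structure is the cantilever fixed at X.
Free-end deflection of the primary structure under the applied loading (downward +):
  point load 73.5 at a = 5.75: Pa²(3L − a)/(6EI) = 11644/EI
Tip deflection under a unit load at Y: L³/(3EI) = 507/EI.
With EI = 27000 kN·m²: δ_0 = 0.43127 m and δ_{YY} = 0.018776 m/kN.
Compatibility — the beam at Y must follow the support down by 0.024 m: δ_0 − R_Y·δ_{YY} = 0.024, so R_Y = (0.43127 − 0.024)/0.018776 = 21.69 kN.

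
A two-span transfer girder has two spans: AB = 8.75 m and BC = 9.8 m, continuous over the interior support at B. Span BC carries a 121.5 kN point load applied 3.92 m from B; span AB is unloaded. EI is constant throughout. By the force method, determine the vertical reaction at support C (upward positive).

Insert a hinge at B; M_B is the redundant, and each span becomes simply supported.
Discontinuity in slope at B on the released structure — sum the simple-span end rotations:
  span BC: point load 121.5 at a = 3.92: Pab(L + b)/(6LEI) = 746.8/EI
  relative rotation θ_0 = (0 + 746.8)/EI = 746.8/EI
A unit hogging moment at B produces rotation L₁/(3EI) + L₂/(3EI) = 6.183/EI.
Compatibility: M_B·(L₁+L₂)/(3EI) = θ_0, giving M_B = 120.8 kN·m (hogging).
Span BC, ΣM about C: R_B^{BC}·9.8 = 714.4 + 120.8, so R_B^{BC} = 85.22 kN and R_C = 121.5 − 85.22 = 36.28 kN.

R_C = 36.28 kN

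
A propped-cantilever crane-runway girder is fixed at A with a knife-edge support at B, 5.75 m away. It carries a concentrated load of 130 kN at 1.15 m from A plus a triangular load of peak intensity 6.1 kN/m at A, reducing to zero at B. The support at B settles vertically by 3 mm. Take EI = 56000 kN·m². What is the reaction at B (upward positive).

R_B = 8.136 kN

Take the reaction at B as the redundant and release it; the primary structure is a cantilever fixed at A.
Primary-structure tip deflection at B by superposition:
  point load 130 at a = 1.15: Pa²(3L − a)/(6EI) = 461.3/EI
  triangular load, peak 6.1 at the fixed end: w₀L⁴/(30EI) = 222.3/EI
  δ_0 = 683.6/EI
Tip deflection under a unit load at B: L³/(3EI) = 63.37/EI.
With EI = 56000 kN·m²: δ_0 = 0.012207 m and δ_{BB} = 0.001132 m/kN.
Compatibility — the beam at B must follow the support down by 0.003 m: δ_0 − R_B·δ_{BB} = 0.003, so R_B = (0.012207 − 0.003)/0.001132 = 8.136 kN.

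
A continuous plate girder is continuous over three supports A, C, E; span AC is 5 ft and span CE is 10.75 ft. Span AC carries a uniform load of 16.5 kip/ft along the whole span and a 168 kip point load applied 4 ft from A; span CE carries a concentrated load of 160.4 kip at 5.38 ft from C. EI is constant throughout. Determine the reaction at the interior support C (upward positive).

R_C = 336.5 kip

Insert a hinge at C; M_C is the redundant, and each span becomes simply supported.
Rotations at C on the released spans (each span's end-slope, ×1/EI):
  span AC: UDL 16.5: wL³/(24EI) = 85.94/EI
  span AC: point load 168 at a = 4: Pab(L + a)/(6LEI) = 201.6/EI
  span CE: point load 160.4 at a = 5.38: Pab(L + b)/(6LEI) = 1158/EI
  relative rotation θ_0 = (287.5 + 1158)/EI = 1446/EI
A unit hogging moment at C produces rotation L₁/(3EI) + L₂/(3EI) = 5.25/EI.
Slope continuity at C: θ_0 = M_C·5.25/EI, so M_C = 1446/5.25 = 275.4 kip·ft (hogging).
Span AC, ΣM about A with M_C applied at C: R_C^{AC}·5 = 878.2 + 275.4, so R_C^{AC} = 230.7 kip and R_A = 250.5 − 230.7 = 19.78 kip.
Span CE, ΣM about E: R_C^{CE}·10.75 = 861.3 + 275.4, so R_C^{CE} = 105.7 kip and R_E = 160.4 − 105.7 = 54.66 kip.
R_C = 230.7 + 105.7 = 336.5 kip.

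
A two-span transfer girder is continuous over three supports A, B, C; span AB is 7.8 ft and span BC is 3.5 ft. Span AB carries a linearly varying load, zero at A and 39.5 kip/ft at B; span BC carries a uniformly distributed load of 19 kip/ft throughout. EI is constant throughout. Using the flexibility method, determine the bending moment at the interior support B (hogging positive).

Insert a hinge at B; M_B is the redundant, and each span becomes simply supported.
Discontinuity in slope at B on the released structure — sum the simple-span end rotations:
  span AB: triangular load, peak 39.5: w₀L³/(45EI) = 416.6/EI
  span BC: UDL 19: wL³/(24EI) = 33.94/EI
  relative rotation θ_0 = (416.6 + 33.94)/EI = 450.5/EI
A unit hogging moment at B produces rotation L₁/(3EI) + L₂/(3EI) = 3.767/EI.
Compatibility: M_B·(L₁+L₂)/(3EI) = θ_0, giving M_B = 119.6 kip·ft (hogging).

M_B = 119.6 kip·ft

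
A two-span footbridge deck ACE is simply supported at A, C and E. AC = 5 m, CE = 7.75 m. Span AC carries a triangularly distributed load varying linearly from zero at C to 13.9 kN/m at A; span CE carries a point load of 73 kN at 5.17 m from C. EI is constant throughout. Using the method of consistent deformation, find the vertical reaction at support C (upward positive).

R_C = 55.25 kN

Insert a hinge at C; M_C is the redundant, and each span becomes simply supported.
End slopes at the hinge C, treating each span as simply supported:
  span AC: triangular load, peak 13.9: 7w₀L³/(360EI) = 33.78/EI
  span CE: point load 73 at a = 5.17: Pab(L + b)/(6LEI) = 216.3/EI
  relative rotation θ_0 = (33.78 + 216.3)/EI = 250.1/EI
A unit hogging moment at C produces rotation L₁/(3EI) + L₂/(3EI) = 4.25/EI.
Compatibility: M_C·(L₁+L₂)/(3EI) = θ_0, giving M_C = 58.85 kN·m (hogging).
Span AC, ΣM about A with M_C applied at C: R_C^{AC}·5 = 57.92 + 58.85, so R_C^{AC} = 23.35 kN and R_A = 34.75 − 23.35 = 11.4 kN.
Span CE, ΣM about E: R_C^{CE}·7.75 = 188.3 + 58.85, so R_C^{CE} = 31.9 kN and R_E = 73 − 31.9 = 41.1 kN.
R_C = 23.35 + 31.9 = 55.25 kN.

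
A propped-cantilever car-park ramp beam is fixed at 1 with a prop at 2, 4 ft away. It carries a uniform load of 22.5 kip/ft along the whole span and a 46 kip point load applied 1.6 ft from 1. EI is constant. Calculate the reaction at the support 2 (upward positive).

R_2 = 43.32 kip

Remove the prop at 2; the released (primary) structure is a cantilever built in at 1.
Primary-structure tip deflection at 2 by superposition:
  UDL 22.5: wL⁴/(8EI) = 720/EI
  point load 46 at a = 1.6: Pa²(3L − a)/(6EI) = 204.1/EI
  δ_0 = 924.1/EI
Flexibility coefficient — unit upward force at 2: δ_{22} = L³/(3EI) = 21.33/EI.
The prop prevents deflection at 2: R_2 = δ_0/δ_{22} = 924.1/21.33 = 43.32 kip.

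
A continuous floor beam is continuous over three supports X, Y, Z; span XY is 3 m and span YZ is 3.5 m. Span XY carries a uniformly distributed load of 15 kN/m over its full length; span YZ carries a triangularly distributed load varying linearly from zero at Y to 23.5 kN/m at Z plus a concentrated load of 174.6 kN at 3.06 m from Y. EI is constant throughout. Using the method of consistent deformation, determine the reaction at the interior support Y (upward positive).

R_Y = 81.18 kN

Release continuity at Y by inserting a hinge; the redundant is the internal moment M_Y. The primary structure is two simply-supported spans XY and YZ.
End slopes at the hinge Y, treating each span as simply supported:
  span XY: UDL 15: wL³/(24EI) = 16.88/EI
  span YZ: triangular load, peak 23.5: 7w₀L³/(360EI) = 19.59/EI
  span YZ: point load 174.6 at a = 3.06: Pab(L + b)/(6LEI) = 44.11/EI
  relative rotation θ_0 = (16.88 + 63.7)/EI = 80.57/EI
A unit hogging moment at Y produces rotation L₁/(3EI) + L₂/(3EI) = 2.167/EI.
Compatibility: M_Y·(L₁+L₂)/(3EI) = θ_0, giving M_Y = 37.19 kN·m (hogging).
Span XY, ΣM about X with M_Y applied at Y: R_Y^{XY}·3 = 67.5 + 37.19, so R_Y^{XY} = 34.9 kN and R_X = 45 − 34.9 = 10.1 kN.
Span YZ, ΣM about Z: R_Y^{YZ}·3.5 = 124.8 + 37.19, so R_Y^{YZ} = 46.28 kN and R_Z = 215.7 − 46.28 = 169.4 kN.
R_Y = 34.9 + 46.28 = 81.18 kN.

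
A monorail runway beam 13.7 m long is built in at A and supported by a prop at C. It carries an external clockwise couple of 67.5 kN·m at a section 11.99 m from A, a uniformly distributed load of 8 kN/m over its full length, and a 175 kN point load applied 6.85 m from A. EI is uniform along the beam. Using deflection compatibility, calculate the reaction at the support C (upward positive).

Remove the prop at C; the released (primary) structure is a cantilever built in at A.
Downward deflection at the released point C due to the loads:
  clockwise couple 67.5 at a = 11.99: M₀a(2L − a)/(2EI) = 6236/EI
  UDL 8: wL⁴/(8EI) = 35228/EI
  point load 175 at a = 6.85: Pa²(3L − a)/(6EI) = 46874/EI
  δ_0 = 88337/EI
Tip deflection under a unit load at C: L³/(3EI) = 857.1/EI.
The prop prevents deflection at C: R_C = δ_0/δ_{CC} = 88337/857.1 = 103.1 kN.

R_C = 103.1 kN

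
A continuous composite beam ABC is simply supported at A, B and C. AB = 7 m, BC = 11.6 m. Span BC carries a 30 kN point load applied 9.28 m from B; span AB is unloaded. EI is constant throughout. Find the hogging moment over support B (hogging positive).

M_B = 20.84 kN·m

Release continuity at B by inserting a hinge; the redundant is the internal moment M_B. The primary structure is two simply-supported spans AB and BC.
Discontinuity in slope at B on the released structure — sum the simple-span end rotations:
  span BC: point load 30 at a = 9.28: Pab(L + b)/(6LEI) = 129.2/EI
  relative rotation θ_0 = (0 + 129.2)/EI = 129.2/EI
A unit hogging moment at B produces rotation L₁/(3EI) + L₂/(3EI) = 6.2/EI.
Compatibility: M_B·(L₁+L₂)/(3EI) = θ_0, giving M_B = 20.84 kN·m (hogging).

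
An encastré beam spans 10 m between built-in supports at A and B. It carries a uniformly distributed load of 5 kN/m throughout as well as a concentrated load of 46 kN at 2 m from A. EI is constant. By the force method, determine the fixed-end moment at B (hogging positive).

M_B = 56.39 kN·m

Take the two fixed-end moments M_A, M_B as redundants; the released structure is the simple span AB.
On the primary (simply-supported) span, the end slopes from the loading are:
  at A: UDL 5: wL³/(24EI) = 208.3/EI
  at B: UDL 5: wL³/(24EI) = 208.3/EI
  at A: point load 46 at a = 2: Pab(L + b)/(6LEI) = 220.8/EI
  at B: point load 46 at a = 2: Pab(L + a)/(6LEI) = 147.2/EI
  θ_A0 = 429.1/EI,  θ_B0 = 355.5/EI
Flexibility coefficients: a unit moment at one end gives L/(3EI) there and L/(6EI) at the far end, so f₁₁ = f₂₂ = 3.333/EI and f₁₂ = f₂₁ = 1.667/EI.
Compatibility — zero rotation at each built-in end:
  3.333 M_A + 1.667 M_B = 429.1
  1.667 M_A + 3.333 M_B = 355.5
Solving the pair gives M_A = 100.5 kN·m and M_B = 56.39 kN·m (hogging).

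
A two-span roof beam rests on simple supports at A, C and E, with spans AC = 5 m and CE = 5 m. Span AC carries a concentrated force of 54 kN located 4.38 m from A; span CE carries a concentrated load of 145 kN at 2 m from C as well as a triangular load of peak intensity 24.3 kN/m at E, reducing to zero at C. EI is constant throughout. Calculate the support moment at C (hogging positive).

M_C = 101.1 kN·m

Take M_C as the redundant. Released structure: two simple spans AC and CE with a hinge at C.
End slopes at the hinge C, treating each span as simply supported:
  span AC: point load 54 at a = 4.38: Pab(L + a)/(6LEI) = 45.85/EI
  span CE: point load 145 at a = 2: Pab(L + b)/(6LEI) = 232/EI
  span CE: triangular load, peak 24.3: 7w₀L³/(360EI) = 59.06/EI
  relative rotation θ_0 = (45.85 + 291.1)/EI = 336.9/EI
A unit hogging moment at C produces rotation L₁/(3EI) + L₂/(3EI) = 3.333/EI.
Compatibility: M_C·(L₁+L₂)/(3EI) = θ_0, giving M_C = 101.1 kN·m (hogging).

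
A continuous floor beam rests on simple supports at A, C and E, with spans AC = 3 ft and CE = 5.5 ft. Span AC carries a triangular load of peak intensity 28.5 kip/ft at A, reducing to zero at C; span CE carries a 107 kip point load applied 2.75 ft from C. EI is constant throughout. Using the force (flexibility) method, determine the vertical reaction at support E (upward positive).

Take M_C as the redundant. Released structure: two simple spans AC and CE with a hinge at C.
Rotations at C on the released spans (each span's end-slope, ×1/EI):
  span AC: triangular load, peak 28.5: 7w₀L³/(360EI) = 14.96/EI
  span CE: point load 107 at a = 2.75: Pab(L + b)/(6LEI) = 202.3/EI
  relative rotation θ_0 = (14.96 + 202.3)/EI = 217.3/EI
A unit hogging moment at C produces rotation L₁/(3EI) + L₂/(3EI) = 2.833/EI.
Slope continuity at C: θ_0 = M_C·2.833/EI, so M_C = 217.3/2.833 = 76.68 kip·ft (hogging).
Span CE, ΣM about E: R_C^{CE}·5.5 = 294.2 + 76.68, so R_C^{CE} = 67.44 kip and R_E = 107 − 67.44 = 39.56 kip.

R_E = 39.56 kip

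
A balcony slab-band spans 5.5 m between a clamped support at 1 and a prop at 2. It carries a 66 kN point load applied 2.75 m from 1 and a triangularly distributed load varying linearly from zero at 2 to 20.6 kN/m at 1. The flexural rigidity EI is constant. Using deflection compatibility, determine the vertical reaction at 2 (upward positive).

Choose R_2 as the redundant. The primary structure is the cantilever fixed at 1.
Downward deflection at the released point 2 due to the loads:
  point load 66 at a = 2.75: Pa²(3L − a)/(6EI) = 1144/EI
  triangular load, peak 20.6 at the fixed end: w₀L⁴/(30EI) = 628.3/EI
  δ_0 = 1772/EI
Tip deflection under a unit load at 2: L³/(3EI) = 55.46/EI.
Compatibility at 2: δ_0 − R_2·δ_{22} = 0, so R_2 = 1772/55.46 = 31.95 kN.

R_2 = 31.95 kN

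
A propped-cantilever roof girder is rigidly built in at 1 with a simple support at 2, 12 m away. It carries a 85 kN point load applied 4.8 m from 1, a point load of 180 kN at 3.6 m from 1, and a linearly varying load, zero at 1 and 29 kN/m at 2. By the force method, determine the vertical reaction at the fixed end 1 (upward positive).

Remove the prop at 2; the released (primary) structure is a cantilever built in at 1.
Deflection at 2 on the released cantilever, summing each load's contribution:
  point load 85 at a = 4.8: Pa²(3L − a)/(6EI) = 10184/EI
  point load 180 at a = 3.6: Pa²(3L − a)/(6EI) = 12597/EI
  triangular load, peak 29 at the free end: 11w₀L⁴/(120EI) = 55123/EI
  δ_0 = 77904/EI
Flexibility coefficient — unit upward force at 2: δ_{22} = L³/(3EI) = 576/EI.
Compatibility at 2: δ_0 − R_2·δ_{22} = 0, so R_2 = 77904/576 = 135.2 kN.
Vertical equilibrium: R_1 = ΣP − R_2 = 439 − 135.2 = 303.8 kN.

R_1 = 303.8 kN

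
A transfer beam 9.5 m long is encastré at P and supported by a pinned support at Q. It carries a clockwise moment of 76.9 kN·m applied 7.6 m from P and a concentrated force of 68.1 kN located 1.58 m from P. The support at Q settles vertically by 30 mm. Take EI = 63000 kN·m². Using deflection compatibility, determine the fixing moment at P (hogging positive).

Release the roller at Q. Primary structure: cantilever fixed at P.
Primary-structure tip deflection at Q by superposition:
  clockwise couple 76.9 at a = 7.6: M₀a(2L − a)/(2EI) = 3331/EI
  point load 68.1 at a = 1.58: Pa²(3L − a)/(6EI) = 762.8/EI
  δ_0 = 4094/EI
Flexibility coefficient — unit upward force at Q: δ_{QQ} = L³/(3EI) = 285.8/EI.
With EI = 63000 kN·m²: δ_0 = 0.064985 m and δ_{QQ} = 0.004536 m/kN.
Compatibility — the beam at Q must follow the support down by 0.03 m: δ_0 − R_Q·δ_{QQ} = 0.03, so R_Q = (0.064985 − 0.03)/0.004536 = 7.712 kN.
Moment equilibrium about P: M_P = Σ(load moments about P) − R_Q·L = 184.5 − 7.712×9.5 = 111.2 kN·m.

M_P = 111.2 kN·m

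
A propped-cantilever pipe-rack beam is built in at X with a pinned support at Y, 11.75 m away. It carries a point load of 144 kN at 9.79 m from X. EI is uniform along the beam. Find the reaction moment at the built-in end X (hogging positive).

M_X = 137.2 kN·m

Choose R_Y as the redundant. The primary structure is the cantilever fixed at X.
Downward deflection at the released point Y due to the loads:
  point load 144 at a = 9.79: Pa²(3L − a)/(6EI) = 58565/EI
Tip deflection under a unit load at Y: L³/(3EI) = 540.7/EI.
The prop prevents deflection at Y: R_Y = δ_0/δ_{YY} = 58565/540.7 = 108.3 kN.
Moment equilibrium about X: M_X = Σ(load moments about X) − R_Y·L = 1410 − 108.3×11.75 = 137.2 kN·m.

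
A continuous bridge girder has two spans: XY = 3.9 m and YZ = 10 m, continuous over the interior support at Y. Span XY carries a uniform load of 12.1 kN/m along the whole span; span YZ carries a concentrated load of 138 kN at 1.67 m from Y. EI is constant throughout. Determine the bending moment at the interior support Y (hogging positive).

Take M_Y as the redundant. Released structure: two simple spans XY and YZ with a hinge at Y.
End slopes at the hinge Y, treating each span as simply supported:
  span XY: UDL 12.1: wL³/(24EI) = 29.91/EI
  span YZ: point load 138 at a = 1.67: Pab(L + b)/(6LEI) = 586.5/EI
  relative rotation θ_0 = (29.91 + 586.5)/EI = 616.4/EI
A unit hogging moment at Y produces rotation L₁/(3EI) + L₂/(3EI) = 4.633/EI.
Compatibility: M_Y·(L₁+L₂)/(3EI) = θ_0, giving M_Y = 133 kN·m (hogging).

M_Y = 133 kN·m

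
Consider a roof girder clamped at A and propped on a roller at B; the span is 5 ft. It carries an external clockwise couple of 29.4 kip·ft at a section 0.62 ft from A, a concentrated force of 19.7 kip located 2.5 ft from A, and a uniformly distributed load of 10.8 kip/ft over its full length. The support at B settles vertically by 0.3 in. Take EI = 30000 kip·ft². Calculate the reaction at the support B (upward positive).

Choose R_B as the redundant. The primary structure is the cantilever fixed at A.
Downward deflection at the released point B due to the loads:
  clockwise couple 29.4 at a = 0.62: M₀a(2L − a)/(2EI) = 85.49/EI
  point load 19.7 at a = 2.5: Pa²(3L − a)/(6EI) = 256.5/EI
  UDL 10.8: wL⁴/(8EI) = 843.8/EI
  δ_0 = 1186/EI
Flexibility coefficient — unit upward force at B: δ_{BB} = L³/(3EI) = 41.67/EI.
With EI = 30000 kip·ft²: δ_0 = 0.039525 ft and δ_{BB} = 0.001389 ft/kip.
Compatibility — the beam at B must follow the support down by 0.025 ft: δ_0 − R_B·δ_{BB} = 0.025, so R_B = (0.039525 − 0.025)/0.001389 = 10.46 kip.

R_B = 10.46 kip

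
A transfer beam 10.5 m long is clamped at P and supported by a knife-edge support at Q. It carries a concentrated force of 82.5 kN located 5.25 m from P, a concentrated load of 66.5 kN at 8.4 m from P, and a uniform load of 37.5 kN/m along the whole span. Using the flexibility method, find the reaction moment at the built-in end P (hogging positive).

Release the roller at Q. Primary structure: cantilever fixed at P.
Downward deflection at the released point Q due to the loads:
  point load 82.5 at a = 5.25: Pa²(3L − a)/(6EI) = 9948/EI
  point load 66.5 at a = 8.4: Pa²(3L − a)/(6EI) = 18065/EI
  UDL 37.5: wL⁴/(8EI) = 56977/EI
  δ_0 = 84990/EI
Tip deflection under a unit load at Q: L³/(3EI) = 385.9/EI.
The prop prevents deflection at Q: R_Q = δ_0/δ_{QQ} = 84990/385.9 = 220.3 kN.
Moment equilibrium about P: M_P = Σ(load moments about P) − R_Q·L = 3059 − 220.3×10.5 = 746.3 kN·m.

M_P = 746.3 kN·m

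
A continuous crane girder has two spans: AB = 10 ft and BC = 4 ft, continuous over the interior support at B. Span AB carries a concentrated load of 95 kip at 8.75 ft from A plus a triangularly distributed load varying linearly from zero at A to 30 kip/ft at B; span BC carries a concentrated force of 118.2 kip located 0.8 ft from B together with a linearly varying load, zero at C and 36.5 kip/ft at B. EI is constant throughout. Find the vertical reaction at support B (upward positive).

R_B = 411.4 kip

Release continuity at B by inserting a hinge; the redundant is the internal moment M_B. The primary structure is two simply-supported spans AB and BC.
Rotations at B on the released spans (each span's end-slope, ×1/EI):
  span AB: point load 95 at a = 8.75: Pab(L + a)/(6LEI) = 324.7/EI
  span AB: triangular load, peak 30: w₀L³/(45EI) = 666.7/EI
  span BC: point load 118.2 at a = 0.8: Pab(L + b)/(6LEI) = 90.78/EI
  span BC: triangular load, peak 36.5: w₀L³/(45EI) = 51.91/EI
  relative rotation θ_0 = (991.4 + 142.7)/EI = 1134/EI
A unit hogging moment at B produces rotation L₁/(3EI) + L₂/(3EI) = 4.667/EI.
Slope continuity at B: θ_0 = M_B·4.667/EI, so M_B = 1134/4.667 = 243 kip·ft (hogging).
Span AB, ΣM about A with M_B applied at B: R_B^{AB}·10 = 1831 + 243, so R_B^{AB} = 207.4 kip and R_A = 245 − 207.4 = 37.57 kip.
Span BC, ΣM about C: R_B^{BC}·4 = 572.9 + 243, so R_B^{BC} = 204 kip and R_C = 191.2 − 204 = -12.78 kip.
R_B = 207.4 + 204 = 411.4 kip.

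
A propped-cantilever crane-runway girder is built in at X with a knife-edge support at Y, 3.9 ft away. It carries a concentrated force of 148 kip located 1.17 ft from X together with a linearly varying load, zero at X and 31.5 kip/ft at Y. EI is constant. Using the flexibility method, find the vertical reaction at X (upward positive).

Remove the prop at Y; the released (primary) structure is a cantilever built in at X.
Deflection at Y on the released cantilever, summing each load's contribution:
  point load 148 at a = 1.17: Pa²(3L − a)/(6EI) = 355.6/EI
  triangular load, peak 31.5 at the free end: 11w₀L⁴/(120EI) = 668/EI
  δ_0 = 1024/EI
Flexibility coefficient — unit upward force at Y: δ_{YY} = L³/(3EI) = 19.77/EI.
The prop prevents deflection at Y: R_Y = δ_0/δ_{YY} = 1024/19.77 = 51.77 kip.
Vertical equilibrium: R_X = ΣP − R_Y = 209.4 − 51.77 = 157.7 kip.

R_X = 157.7 kip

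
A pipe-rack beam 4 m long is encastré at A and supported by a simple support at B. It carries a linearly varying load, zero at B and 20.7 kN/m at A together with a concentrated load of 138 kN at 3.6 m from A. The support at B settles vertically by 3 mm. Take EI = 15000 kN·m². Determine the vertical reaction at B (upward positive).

R_B = 123.5 kN

Choose R_B as the redundant. The primary structure is the cantilever fixed at A.
Deflection at B on the released cantilever, summing each load's contribution:
  triangular load, peak 20.7 at the fixed end: w₀L⁴/(30EI) = 176.6/EI
  point load 138 at a = 3.6: Pa²(3L − a)/(6EI) = 2504/EI
  δ_0 = 2681/EI
Tip deflection under a unit load at B: L³/(3EI) = 21.33/EI.
With EI = 15000 kN·m²: δ_0 = 0.1787 m and δ_{BB} = 0.001422 m/kN.
Compatibility — the beam at B must follow the support down by 0.003 m: δ_0 − R_B·δ_{BB} = 0.003, so R_B = (0.1787 − 0.003)/0.001422 = 123.5 kN.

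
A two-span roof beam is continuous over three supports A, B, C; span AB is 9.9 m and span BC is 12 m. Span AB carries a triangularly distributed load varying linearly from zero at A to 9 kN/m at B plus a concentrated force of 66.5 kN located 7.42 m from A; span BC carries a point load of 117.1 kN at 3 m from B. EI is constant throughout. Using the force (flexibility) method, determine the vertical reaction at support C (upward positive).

Insert a hinge at B; M_B is the redundant, and each span becomes simply supported.
End slopes at the hinge B, treating each span as simply supported:
  span AB: triangular load, peak 9: w₀L³/(45EI) = 194.1/EI
  span AB: point load 66.5 at a = 7.42: Pab(L + a)/(6LEI) = 356.8/EI
  span BC: point load 117.1 at a = 3: Pab(L + b)/(6LEI) = 922.2/EI
  relative rotation θ_0 = (550.9 + 922.2)/EI = 1473/EI
A unit hogging moment at B produces rotation L₁/(3EI) + L₂/(3EI) = 7.3/EI.
Slope continuity at B: θ_0 = M_B·7.3/EI, so M_B = 1473/7.3 = 201.8 kN·m (hogging).
Span BC, ΣM about C: R_B^{BC}·12 = 1054 + 201.8, so R_B^{BC} = 104.6 kN and R_C = 117.1 − 104.6 = 12.46 kN.

R_C = 12.46 kN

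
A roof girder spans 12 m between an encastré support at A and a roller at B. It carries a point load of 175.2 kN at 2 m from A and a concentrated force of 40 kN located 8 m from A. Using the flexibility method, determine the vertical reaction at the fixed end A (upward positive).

R_A = 187.6 kN

Choose R_B as the redundant. The primary structure is the cantilever fixed at A.
Primary-structure tip deflection at B by superposition:
  point load 175.2 at a = 2: Pa²(3L − a)/(6EI) = 3971/EI
  point load 40 at a = 8: Pa²(3L − a)/(6EI) = 11947/EI
  δ_0 = 15918/EI
Tip deflection under a unit load at B: L³/(3EI) = 576/EI.
The prop prevents deflection at B: R_B = δ_0/δ_{BB} = 15918/576 = 27.64 kN.
Vertical equilibrium: R_A = ΣP − R_B = 215.2 − 27.64 = 187.6 kN.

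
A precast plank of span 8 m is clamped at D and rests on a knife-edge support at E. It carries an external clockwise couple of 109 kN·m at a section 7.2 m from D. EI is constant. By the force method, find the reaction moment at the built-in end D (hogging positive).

M_D = -52.87 kN·m

Take the reaction at E as the redundant and release it; the primary structure is a cantilever fixed at D.
Primary-structure tip deflection at E by superposition:
  clockwise couple 109 at a = 7.2: M₀a(2L − a)/(2EI) = 3453/EI
Tip deflection under a unit load at E: L³/(3EI) = 170.7/EI.
The prop prevents deflection at E: R_E = δ_0/δ_{EE} = 3453/170.7 = 20.23 kN.
Moment equilibrium about D: M_D = Σ(load moments about D) − R_E·L = 109 − 20.23×8 = -52.87 kN·m.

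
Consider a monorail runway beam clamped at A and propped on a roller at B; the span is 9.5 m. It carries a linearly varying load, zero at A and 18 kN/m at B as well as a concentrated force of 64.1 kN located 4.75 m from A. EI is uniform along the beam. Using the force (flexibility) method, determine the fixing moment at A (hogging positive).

M_A = 208.9 kN·m

Take the reaction at B as the redundant and release it; the primary structure is a cantilever fixed at A.
Deflection at B on the released cantilever, summing each load's contribution:
  triangular load, peak 18 at the free end: 11w₀L⁴/(120EI) = 13439/EI
  point load 64.1 at a = 4.75: Pa²(3L − a)/(6EI) = 5725/EI
  δ_0 = 19164/EI
Flexibility coefficient — unit upward force at B: δ_{BB} = L³/(3EI) = 285.8/EI.
Compatibility at B: δ_0 − R_B·δ_{BB} = 0, so R_B = 19164/285.8 = 67.06 kN.
Moment equilibrium about A: M_A = Σ(load moments about A) − R_B·L = 846 − 67.06×9.5 = 208.9 kN·m.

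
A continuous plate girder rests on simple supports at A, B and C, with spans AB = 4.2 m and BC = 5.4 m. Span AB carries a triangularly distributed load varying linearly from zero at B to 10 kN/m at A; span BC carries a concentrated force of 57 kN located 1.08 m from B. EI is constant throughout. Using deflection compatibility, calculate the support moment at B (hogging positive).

Insert a hinge at B; M_B is the redundant, and each span becomes simply supported.
Rotations at B on the released spans (each span's end-slope, ×1/EI):
  span AB: triangular load, peak 10: 7w₀L³/(360EI) = 14.41/EI
  span BC: point load 57 at a = 1.08: Pab(L + b)/(6LEI) = 79.78/EI
  relative rotation θ_0 = (14.41 + 79.78)/EI = 94.19/EI
A unit hogging moment at B produces rotation L₁/(3EI) + L₂/(3EI) = 3.2/EI.
Compatibility: M_B·(L₁+L₂)/(3EI) = θ_0, giving M_B = 29.43 kN·m (hogging).

M_B = 29.43 kN·m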